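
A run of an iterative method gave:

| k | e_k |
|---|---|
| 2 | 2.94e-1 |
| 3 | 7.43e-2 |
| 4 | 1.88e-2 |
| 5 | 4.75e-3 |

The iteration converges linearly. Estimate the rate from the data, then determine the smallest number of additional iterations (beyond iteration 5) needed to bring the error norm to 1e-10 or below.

Rate ρ ≈ e_5/e_4 = 4.75e-3/1.88e-2 = 0.2527.
After j more steps, e_{5+j} ≈ 4.75e-3·ρ^j; need ρ^j ≤ 1e-10/4.75e-3 = 2.10526e-08.
j ≥ ln(2.10526e-08)/ln(0.2527) = -17.6762/-1.37555 = 12.850.
So 13 more iterations are needed.

13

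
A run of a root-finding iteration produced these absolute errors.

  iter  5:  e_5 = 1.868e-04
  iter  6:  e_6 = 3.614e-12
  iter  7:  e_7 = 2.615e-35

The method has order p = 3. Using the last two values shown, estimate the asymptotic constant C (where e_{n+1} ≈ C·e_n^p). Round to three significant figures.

C ≈ e_7 / e_6^3
  = 2.615e-35 / (3.614e-12)^3
  = 2.615e-35 / 4.72024e-35 ≈ 0.554

0.554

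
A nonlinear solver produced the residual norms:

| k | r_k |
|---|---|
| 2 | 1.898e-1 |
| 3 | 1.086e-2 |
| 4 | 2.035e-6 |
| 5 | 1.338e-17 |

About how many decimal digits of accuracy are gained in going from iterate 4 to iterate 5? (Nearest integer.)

11

Digits gained ≈ log₁₀(r_4/r_5) = log₁₀(2.035e-6/1.338e-17) = log₁₀(1.52093e+11) ≈ 11.182.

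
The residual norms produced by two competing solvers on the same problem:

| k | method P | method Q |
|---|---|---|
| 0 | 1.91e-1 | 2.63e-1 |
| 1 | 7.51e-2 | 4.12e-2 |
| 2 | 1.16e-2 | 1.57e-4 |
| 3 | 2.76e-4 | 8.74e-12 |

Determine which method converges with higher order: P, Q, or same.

Q

Method P: p ≈ ln(2.76e-4/1.16e-2)/ln(1.16e-2/7.51e-2) ≈ 2.00.
Method Q: p ≈ ln(8.74e-12/1.57e-4)/ln(1.57e-4/4.12e-2) ≈ 3.00.
Method Q has the higher order (≈3.0 vs ≈2.0).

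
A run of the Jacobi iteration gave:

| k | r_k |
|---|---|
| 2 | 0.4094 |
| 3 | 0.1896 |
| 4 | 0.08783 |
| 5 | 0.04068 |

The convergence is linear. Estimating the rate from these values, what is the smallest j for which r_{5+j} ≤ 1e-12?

32

Rate ρ ≈ r_5/r_4 = 0.04068/0.08783 = 0.4632.
After j more steps, r_{5+j} ≈ 0.04068·ρ^j; need ρ^j ≤ 1e-12/0.04068 = 2.45821e-11.
j ≥ ln(2.45821e-11)/ln(0.4632) = -24.4290/-0.76960 = 31.742.
So 32 more iterations are needed.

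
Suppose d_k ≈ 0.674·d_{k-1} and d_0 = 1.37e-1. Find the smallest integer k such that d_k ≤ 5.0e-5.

21

After k steps, d_k ≈ 1.37e-1·0.674^k.
Need 0.674^k ≤ 5.0e-5/1.37e-1 = 0.000364964.
k ≥ ln(0.000364964)/ln(0.674) = -7.9157/-0.39453 = 20.064.
Smallest integer k = 21.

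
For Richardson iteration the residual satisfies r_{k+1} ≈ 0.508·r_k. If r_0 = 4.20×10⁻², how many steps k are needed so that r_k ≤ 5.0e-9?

After k steps, r_k ≈ 4.20×10⁻²·0.508^k.
Need 0.508^k ≤ 5.0e-9/4.20×10⁻² = 1.19048e-07.
k ≥ ln(1.19048e-07)/ln(0.508) = -15.9437/-0.67727 = 23.541.
Smallest integer k = 24.

24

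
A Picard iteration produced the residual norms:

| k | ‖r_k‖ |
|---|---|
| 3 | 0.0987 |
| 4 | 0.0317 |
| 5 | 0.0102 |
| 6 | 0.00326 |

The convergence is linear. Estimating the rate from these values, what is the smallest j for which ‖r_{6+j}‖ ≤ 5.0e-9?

Rate ρ ≈ ‖r_6‖/‖r_5‖ = 0.00326/0.0102 = 0.3196.
After j more steps, ‖r_{6+j}‖ ≈ 0.00326·ρ^j; need ρ^j ≤ 5.0e-9/0.00326 = 1.53374e-06.
j ≥ ln(1.53374e-06)/ln(0.3196) = -13.3878/-1.14069 = 11.737.
So 12 more iterations are needed.

12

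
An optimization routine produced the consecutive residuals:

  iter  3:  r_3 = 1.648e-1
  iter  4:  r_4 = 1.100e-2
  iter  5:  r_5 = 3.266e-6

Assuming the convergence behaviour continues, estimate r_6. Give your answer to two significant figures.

First estimate the order: p ≈ ln(r_5/r_4) / ln(r_4/r_3) = ln(3.266e-6/1.100e-2)/ln(1.100e-2/1.648e-1) = ln(0.000296909)/ln(0.0667476) ≈ 3.0006.
Then r_6 ≈ r_5·(r_5/r_4)^p = 3.266e-6·(0.000296909)^3.0006 = 3.266e-6·2.60468e-11 ≈ 8.507e-17.

8.5e-17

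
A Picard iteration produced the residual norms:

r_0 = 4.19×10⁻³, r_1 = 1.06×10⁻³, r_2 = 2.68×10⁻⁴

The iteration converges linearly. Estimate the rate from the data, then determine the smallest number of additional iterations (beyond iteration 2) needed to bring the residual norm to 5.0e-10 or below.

10

Rate ρ ≈ r_2/r_1 = 2.68×10⁻⁴/1.06×10⁻³ = 0.2528.
After j more steps, r_{2+j} ≈ 2.68×10⁻⁴·ρ^j; need ρ^j ≤ 5.0e-10/2.68×10⁻⁴ = 1.86567e-06.
j ≥ ln(1.86567e-06)/ln(0.2528) = -13.1919/-1.37516 = 9.593.
So 10 more iterations are needed.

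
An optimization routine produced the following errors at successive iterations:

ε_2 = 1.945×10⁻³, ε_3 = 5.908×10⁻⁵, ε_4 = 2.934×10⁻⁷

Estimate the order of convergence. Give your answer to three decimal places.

p ≈ ln(ε_4/ε_3) / ln(ε_3/ε_2)
  = ln(2.934×10⁻⁷/5.908×10⁻⁵) / ln(5.908×10⁻⁵/1.945×10⁻³)
  = ln(0.00496615) / ln(0.0303753)
  = -5.305110 / -3.494126 ≈ 1.518294

1.518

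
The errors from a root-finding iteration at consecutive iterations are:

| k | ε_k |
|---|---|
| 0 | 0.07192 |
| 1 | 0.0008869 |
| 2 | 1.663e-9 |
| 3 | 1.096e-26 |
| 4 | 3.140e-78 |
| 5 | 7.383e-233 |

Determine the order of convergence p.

Consecutive ratios: ε_5/ε_4 = 7.383e-233/3.140e-78 = 2.35127e-155, ε_4/ε_3 = 3.140e-78/1.096e-26 = 2.86496e-52.
p ≈ ln(2.35127e-155)/ln(2.86496e-52) = -356.0457/-118.6819 ≈ 3.00.
So the convergence is cubic (order 3).

3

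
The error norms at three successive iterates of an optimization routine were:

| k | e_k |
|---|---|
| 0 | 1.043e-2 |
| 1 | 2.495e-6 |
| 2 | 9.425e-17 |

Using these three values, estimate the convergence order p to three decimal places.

2.878

p ≈ ln(e_2/e_1) / ln(e_1/e_0)
  = ln(9.425e-17/2.495e-6) / ln(2.495e-6/1.043e-2)
  = ln(3.77756e-11) / ln(0.000239214)
  = -23.999358 / -8.338152 ≈ 2.878259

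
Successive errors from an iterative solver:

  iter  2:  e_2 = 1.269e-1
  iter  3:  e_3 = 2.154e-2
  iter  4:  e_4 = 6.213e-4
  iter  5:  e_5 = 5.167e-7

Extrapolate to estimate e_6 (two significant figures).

3.6e-13

First estimate the order: p ≈ ln(e_5/e_4) / ln(e_4/e_3) = ln(5.167e-7/6.213e-4)/ln(6.213e-4/2.154e-2) = ln(0.000831643)/ln(0.028844) ≈ 2.0001.
Then e_6 ≈ e_5·(e_5/e_4)^p = 5.167e-7·(0.000831643)^2.0001 = 5.167e-7·6.9114e-07 ≈ 3.571e-13.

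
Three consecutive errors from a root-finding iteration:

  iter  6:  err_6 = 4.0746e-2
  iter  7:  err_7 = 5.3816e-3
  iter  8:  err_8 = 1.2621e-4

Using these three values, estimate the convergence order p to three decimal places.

1.854

p ≈ ln(err_8/err_7) / ln(err_7/err_6)
  = ln(1.2621e-4/5.3816e-3) / ln(5.3816e-3/4.0746e-2)
  = ln(0.0234521) / ln(0.132077)
  = -3.752795 / -2.024370 ≈ 1.853809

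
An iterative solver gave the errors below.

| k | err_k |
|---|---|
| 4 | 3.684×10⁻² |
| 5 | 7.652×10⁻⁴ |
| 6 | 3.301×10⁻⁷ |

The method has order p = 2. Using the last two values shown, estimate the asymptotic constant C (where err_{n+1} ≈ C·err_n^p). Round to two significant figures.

0.56

C ≈ err_6 / err_5^2
  = 3.301×10⁻⁷ / (7.652×10⁻⁴)^2
  = 3.301×10⁻⁷ / 5.85531e-07 ≈ 0.56376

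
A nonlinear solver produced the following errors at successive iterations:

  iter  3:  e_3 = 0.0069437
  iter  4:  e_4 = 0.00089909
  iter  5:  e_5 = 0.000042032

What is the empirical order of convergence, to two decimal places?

1.50

p ≈ ln(e_5/e_4) / ln(e_4/e_3)
  = ln(0.000042032/0.00089909) / ln(0.00089909/0.0069437)
  = ln(0.0467495) / ln(0.129483)
  = -3.06295 / -2.04421 ≈ 1.49835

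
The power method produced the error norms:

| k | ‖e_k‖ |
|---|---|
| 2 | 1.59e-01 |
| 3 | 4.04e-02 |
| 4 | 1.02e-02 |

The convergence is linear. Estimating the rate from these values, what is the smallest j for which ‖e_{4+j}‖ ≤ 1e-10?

14

Rate ρ ≈ ‖e_4‖/‖e_3‖ = 1.02e-02/4.04e-02 = 0.2525.
After j more steps, ‖e_{4+j}‖ ≈ 1.02e-02·ρ^j; need ρ^j ≤ 1e-10/1.02e-02 = 9.80392e-09.
j ≥ ln(9.80392e-09)/ln(0.2525) = -18.4405/-1.37634 = 13.398.
So 14 more iterations are needed.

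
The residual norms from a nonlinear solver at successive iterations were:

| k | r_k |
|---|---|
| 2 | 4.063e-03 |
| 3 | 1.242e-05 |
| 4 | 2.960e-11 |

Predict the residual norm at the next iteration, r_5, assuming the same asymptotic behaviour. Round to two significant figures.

7.9e-24

First estimate the order: p ≈ ln(r_4/r_3) / ln(r_3/r_2) = ln(2.960e-11/1.242e-05)/ln(1.242e-05/4.063e-03) = ln(2.38325e-06)/ln(0.00305685) ≈ 2.2360.
Then r_5 ≈ r_4·(r_4/r_3)^p = 2.960e-11·(2.38325e-06)^2.2360 = 2.960e-11·2.67517e-13 ≈ 7.919e-24.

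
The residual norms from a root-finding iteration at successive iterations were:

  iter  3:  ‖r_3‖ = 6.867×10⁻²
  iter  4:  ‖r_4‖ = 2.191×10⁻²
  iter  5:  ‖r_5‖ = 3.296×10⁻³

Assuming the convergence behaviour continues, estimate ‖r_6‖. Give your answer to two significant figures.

First estimate the order: p ≈ ln(‖r_5‖/‖r_4‖) / ln(‖r_4‖/‖r_3‖) = ln(3.296×10⁻³/2.191×10⁻²)/ln(2.191×10⁻²/6.867×10⁻²) = ln(0.150434)/ln(0.319062) ≈ 1.6582.
Then ‖r_6‖ ≈ ‖r_5‖·(‖r_5‖/‖r_4‖)^p = 3.296×10⁻³·(0.150434)^1.6582 = 3.296×10⁻³·0.043239 ≈ 0.0001425.

1.4e-4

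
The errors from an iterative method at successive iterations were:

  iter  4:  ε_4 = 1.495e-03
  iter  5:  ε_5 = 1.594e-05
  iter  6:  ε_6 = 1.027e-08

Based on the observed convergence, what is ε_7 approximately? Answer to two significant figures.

7.1e-14

First estimate the order: p ≈ ln(ε_6/ε_5) / ln(ε_5/ε_4) = ln(1.027e-08/1.594e-05)/ln(1.594e-05/1.495e-03) = ln(0.000644291)/ln(0.0106622) ≈ 1.6180.
Then ε_7 ≈ ε_6·(ε_6/ε_5)^p = 1.027e-08·(0.000644291)^1.6180 = 1.027e-08·6.87218e-06 ≈ 7.058e-14.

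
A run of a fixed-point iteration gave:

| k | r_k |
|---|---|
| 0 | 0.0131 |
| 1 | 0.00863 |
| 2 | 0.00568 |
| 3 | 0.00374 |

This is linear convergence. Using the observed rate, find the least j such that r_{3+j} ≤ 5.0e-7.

Rate ρ ≈ r_3/r_2 = 0.00374/0.00568 = 0.6585.
After j more steps, r_{3+j} ≈ 0.00374·ρ^j; need ρ^j ≤ 5.0e-7/0.00374 = 0.00013369.
j ≥ ln(0.00013369)/ln(0.6585) = -8.9200/-0.41779 = 21.350.
So 22 more iterations are needed.

22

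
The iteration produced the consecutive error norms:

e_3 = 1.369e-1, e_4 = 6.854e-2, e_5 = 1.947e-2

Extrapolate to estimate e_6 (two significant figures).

First estimate the order: p ≈ ln(e_5/e_4) / ln(e_4/e_3) = ln(1.947e-2/6.854e-2)/ln(6.854e-2/1.369e-1) = ln(0.284068)/ln(0.500657) ≈ 1.8191.
Then e_6 ≈ e_5·(e_5/e_4)^p = 1.947e-2·(0.284068)^1.8191 = 1.947e-2·0.101326 ≈ 0.001973.

2.0e-3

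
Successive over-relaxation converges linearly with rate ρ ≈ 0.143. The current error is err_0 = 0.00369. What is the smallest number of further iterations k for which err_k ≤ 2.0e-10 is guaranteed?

9

After k steps, err_k ≈ 0.00369·0.143^k.
Need 0.143^k ≤ 2.0e-10/0.00369 = 5.42005e-08.
k ≥ ln(5.42005e-08)/ln(0.143) = -16.7306/-1.94491 = 8.602.
Smallest integer k = 9.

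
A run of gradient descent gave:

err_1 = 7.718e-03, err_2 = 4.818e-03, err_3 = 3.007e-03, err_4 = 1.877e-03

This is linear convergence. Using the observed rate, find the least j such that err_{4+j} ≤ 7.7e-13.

Rate ρ ≈ err_4/err_3 = 1.877e-03/3.007e-03 = 0.6242.
After j more steps, err_{4+j} ≈ 1.877e-03·ρ^j; need ρ^j ≤ 7.7e-13/1.877e-03 = 4.10229e-10.
j ≥ ln(4.10229e-10)/ln(0.6242) = -21.6143/-0.47128 = 45.863.
So 46 more iterations are needed.

46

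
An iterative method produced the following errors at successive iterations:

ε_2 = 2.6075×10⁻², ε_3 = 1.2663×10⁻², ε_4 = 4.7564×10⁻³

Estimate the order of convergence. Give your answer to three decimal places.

p ≈ ln(ε_4/ε_3) / ln(ε_3/ε_2)
  = ln(4.7564×10⁻³/1.2663×10⁻²) / ln(1.2663×10⁻²/2.6075×10⁻²)
  = ln(0.375614) / ln(0.485638)
  = -0.979193 / -0.722292 ≈ 1.355675

1.356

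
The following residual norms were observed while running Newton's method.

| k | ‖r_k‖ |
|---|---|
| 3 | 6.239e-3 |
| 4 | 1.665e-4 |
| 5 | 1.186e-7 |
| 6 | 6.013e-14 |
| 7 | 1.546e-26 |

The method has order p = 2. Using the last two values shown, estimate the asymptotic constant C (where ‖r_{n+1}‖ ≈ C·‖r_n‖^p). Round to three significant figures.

C ≈ ‖r_7‖ / ‖r_6‖^2
  = 1.546e-26 / (6.013e-14)^2
  = 1.546e-26 / 3.61562e-27 ≈ 4.2759

4.28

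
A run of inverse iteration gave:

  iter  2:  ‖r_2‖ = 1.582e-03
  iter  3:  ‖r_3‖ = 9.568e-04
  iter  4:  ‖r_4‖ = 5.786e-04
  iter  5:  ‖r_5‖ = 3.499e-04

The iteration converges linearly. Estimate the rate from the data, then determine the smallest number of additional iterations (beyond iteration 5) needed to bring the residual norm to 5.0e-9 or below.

Rate ρ ≈ ‖r_5‖/‖r_4‖ = 3.499e-04/5.786e-04 = 0.6047.
After j more steps, ‖r_{5+j}‖ ≈ 3.499e-04·ρ^j; need ρ^j ≤ 5.0e-9/3.499e-04 = 1.42898e-05.
j ≥ ln(1.42898e-05)/ln(0.6047) = -11.1560/-0.50302 = 22.178.
So 23 more iterations are needed.

23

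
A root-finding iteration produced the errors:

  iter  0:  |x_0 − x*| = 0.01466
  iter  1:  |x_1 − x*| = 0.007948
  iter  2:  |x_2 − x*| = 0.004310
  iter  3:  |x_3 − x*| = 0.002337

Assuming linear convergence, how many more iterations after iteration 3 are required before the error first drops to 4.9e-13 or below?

37

Rate ρ ≈ |x_3 − x*|/|x_2 − x*| = 0.002337/0.004310 = 0.5422.
After j more steps, |x_{3+j} − x*| ≈ 0.002337·ρ^j; need ρ^j ≤ 4.9e-13/0.002337 = 2.09671e-10.
j ≥ ln(2.09671e-10)/ln(0.5422) = -22.2855/-0.61212 = 36.407.
So 37 more iterations are needed.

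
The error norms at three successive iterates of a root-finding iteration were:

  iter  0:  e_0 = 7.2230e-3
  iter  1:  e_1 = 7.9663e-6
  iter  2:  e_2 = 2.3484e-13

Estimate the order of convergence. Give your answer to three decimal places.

2.546

p ≈ ln(e_2/e_1) / ln(e_1/e_0)
  = ln(2.3484e-13/7.9663e-6) / ln(7.9663e-6/7.2230e-3)
  = ln(2.94792e-08) / ln(0.00110291)
  = -17.339581 / -6.809803 ≈ 2.546268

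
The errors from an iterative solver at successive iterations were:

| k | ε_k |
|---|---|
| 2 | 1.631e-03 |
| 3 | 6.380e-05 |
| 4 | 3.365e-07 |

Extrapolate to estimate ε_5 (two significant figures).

6.9e-11

First estimate the order: p ≈ ln(ε_4/ε_3) / ln(ε_3/ε_2) = ln(3.365e-07/6.380e-05)/ln(6.380e-05/1.631e-03) = ln(0.00527429)/ln(0.0391171) ≈ 1.6182.
Then ε_5 ≈ ε_4·(ε_4/ε_3)^p = 3.365e-07·(0.00527429)^1.6182 = 3.365e-07·0.000206066 ≈ 6.934e-11.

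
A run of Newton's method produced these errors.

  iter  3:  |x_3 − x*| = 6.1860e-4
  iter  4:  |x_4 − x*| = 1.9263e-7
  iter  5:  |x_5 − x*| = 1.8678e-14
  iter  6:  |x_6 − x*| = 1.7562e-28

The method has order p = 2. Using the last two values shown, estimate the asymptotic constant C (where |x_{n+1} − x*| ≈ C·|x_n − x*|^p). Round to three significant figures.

C ≈ |x_6 − x*| / |x_5 − x*|^2
  = 1.7562e-28 / (1.8678e-14)^2
  = 1.7562e-28 / 3.48868e-28 ≈ 0.5034

0.503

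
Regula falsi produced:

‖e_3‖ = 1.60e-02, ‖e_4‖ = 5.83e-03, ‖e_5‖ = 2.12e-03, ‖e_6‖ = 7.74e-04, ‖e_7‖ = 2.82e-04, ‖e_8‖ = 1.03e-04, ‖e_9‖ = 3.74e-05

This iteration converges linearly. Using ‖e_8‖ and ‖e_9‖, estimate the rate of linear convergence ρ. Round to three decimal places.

ρ ≈ ‖e_9‖/‖e_8‖ = 3.74e-05/1.03e-04 = 0.36311

0.363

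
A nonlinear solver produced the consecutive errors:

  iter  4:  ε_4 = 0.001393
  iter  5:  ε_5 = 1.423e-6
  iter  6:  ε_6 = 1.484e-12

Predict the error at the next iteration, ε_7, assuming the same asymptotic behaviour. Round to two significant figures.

First estimate the order: p ≈ ln(ε_6/ε_5) / ln(ε_5/ε_4) = ln(1.484e-12/1.423e-6)/ln(1.423e-6/0.001393) = ln(1.04287e-06)/ln(0.00102154) ≈ 2.0001.
Then ε_7 ≈ ε_6·(ε_6/ε_5)^p = 1.484e-12·(1.04287e-06)^2.0001 = 1.484e-12·1.08608e-12 ≈ 1.612e-24.

1.6e-24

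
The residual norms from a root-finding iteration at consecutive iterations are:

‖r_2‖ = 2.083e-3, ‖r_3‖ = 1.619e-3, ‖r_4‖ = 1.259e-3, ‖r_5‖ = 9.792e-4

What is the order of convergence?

1

Consecutive ratios: ‖r_5‖/‖r_4‖ = 9.792e-4/1.259e-3 = 0.77776, ‖r_4‖/‖r_3‖ = 1.259e-3/1.619e-3 = 0.777641.
p ≈ ln(0.77776)/ln(0.777641) = -0.2513/-0.2515 ≈ 1.00.
So the convergence is linear (order 1).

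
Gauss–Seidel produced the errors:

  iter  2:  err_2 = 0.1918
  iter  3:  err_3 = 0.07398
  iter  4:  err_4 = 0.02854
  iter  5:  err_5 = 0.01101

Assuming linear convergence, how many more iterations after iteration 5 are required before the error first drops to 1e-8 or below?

Rate ρ ≈ err_5/err_4 = 0.01101/0.02854 = 0.3858.
After j more steps, err_{5+j} ≈ 0.01101·ρ^j; need ρ^j ≤ 1e-8/0.01101 = 9.08265e-07.
j ≥ ln(9.08265e-07)/ln(0.3858) = -13.9117/-0.95244 = 14.606.
So 15 more iterations are needed.

15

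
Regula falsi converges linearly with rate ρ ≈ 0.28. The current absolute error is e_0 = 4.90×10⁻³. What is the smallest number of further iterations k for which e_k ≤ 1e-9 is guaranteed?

13

After k steps, e_k ≈ 4.90×10⁻³·0.28^k.
Need 0.28^k ≤ 1e-9/4.90×10⁻³ = 2.04082e-07.
k ≥ ln(2.04082e-07)/ln(0.28) = -15.4047/-1.27297 = 12.101.
Smallest integer k = 13.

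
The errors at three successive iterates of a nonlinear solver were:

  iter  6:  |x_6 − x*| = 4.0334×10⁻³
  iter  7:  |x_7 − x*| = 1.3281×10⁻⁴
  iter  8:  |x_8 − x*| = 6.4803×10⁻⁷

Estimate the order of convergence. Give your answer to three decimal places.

p ≈ ln(|x_8 − x*|/|x_7 − x*|) / ln(|x_7 − x*|/|x_6 − x*|)
  = ln(6.4803×10⁻⁷/1.3281×10⁻⁴) / ln(1.3281×10⁻⁴/4.0334×10⁻³)
  = ln(0.00487938) / ln(0.0329276)
  = -5.322737 / -3.413444 ≈ 1.559345

1.559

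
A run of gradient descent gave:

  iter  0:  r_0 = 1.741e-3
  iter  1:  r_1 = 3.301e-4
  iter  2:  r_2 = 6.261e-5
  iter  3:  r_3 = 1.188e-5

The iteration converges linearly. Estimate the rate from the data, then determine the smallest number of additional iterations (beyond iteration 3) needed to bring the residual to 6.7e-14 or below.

12

Rate ρ ≈ r_3/r_2 = 1.188e-5/6.261e-5 = 0.1897.
After j more steps, r_{3+j} ≈ 1.188e-5·ρ^j; need ρ^j ≤ 6.7e-14/1.188e-5 = 5.63973e-09.
j ≥ ln(5.63973e-09)/ln(0.1897) = -18.9934/-1.66231 = 11.426.
So 12 more iterations are needed.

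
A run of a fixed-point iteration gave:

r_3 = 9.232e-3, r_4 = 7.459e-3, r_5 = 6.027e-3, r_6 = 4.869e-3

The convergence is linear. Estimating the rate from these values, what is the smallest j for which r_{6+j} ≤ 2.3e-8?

58

Rate ρ ≈ r_6/r_5 = 4.869e-3/6.027e-3 = 0.8079.
After j more steps, r_{6+j} ≈ 4.869e-3·ρ^j; need ρ^j ≤ 2.3e-8/4.869e-3 = 4.72376e-06.
j ≥ ln(4.72376e-06)/ln(0.8079) = -12.2629/-0.21332 = 57.486.
So 58 more iterations are needed.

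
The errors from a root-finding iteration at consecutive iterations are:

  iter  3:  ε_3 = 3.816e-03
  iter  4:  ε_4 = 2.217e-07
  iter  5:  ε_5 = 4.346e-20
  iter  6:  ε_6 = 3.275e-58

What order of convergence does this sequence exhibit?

Consecutive ratios: ε_6/ε_5 = 3.275e-58/4.346e-20 = 7.53566e-39, ε_5/ε_4 = 4.346e-20/2.217e-07 = 1.96031e-13.
p ≈ ln(7.53566e-39)/ln(1.96031e-13) = -87.7812/-29.2605 ≈ 3.00.
So the convergence is cubic (order 3).

3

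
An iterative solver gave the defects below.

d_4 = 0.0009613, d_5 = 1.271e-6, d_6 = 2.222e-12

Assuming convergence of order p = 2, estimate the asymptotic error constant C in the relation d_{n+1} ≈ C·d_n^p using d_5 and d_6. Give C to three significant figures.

C ≈ d_6 / d_5^2
  = 2.222e-12 / (1.271e-6)^2
  = 2.222e-12 / 1.61544e-12 ≈ 1.3755

1.38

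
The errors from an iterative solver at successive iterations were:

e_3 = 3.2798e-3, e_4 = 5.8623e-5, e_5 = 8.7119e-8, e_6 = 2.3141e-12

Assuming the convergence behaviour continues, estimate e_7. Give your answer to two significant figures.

9.1e-20

First estimate the order: p ≈ ln(e_6/e_5) / ln(e_5/e_4) = ln(2.3141e-12/8.7119e-8)/ln(8.7119e-8/5.8623e-5) = ln(2.65625e-05)/ln(0.00148609) ≈ 1.6180.
Then e_7 ≈ e_6·(e_6/e_5)^p = 2.3141e-12·(2.65625e-05)^1.6180 = 2.3141e-12·3.94882e-08 ≈ 9.138e-20.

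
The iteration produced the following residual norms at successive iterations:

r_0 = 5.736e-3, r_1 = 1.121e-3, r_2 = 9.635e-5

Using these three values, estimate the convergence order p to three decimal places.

p ≈ ln(r_2/r_1) / ln(r_1/r_0)
  = ln(9.635e-5/1.121e-3) / ln(1.121e-3/5.736e-3)
  = ln(0.08595) / ln(0.195432)
  = -2.453990 / -1.632543 ≈ 1.503170

1.503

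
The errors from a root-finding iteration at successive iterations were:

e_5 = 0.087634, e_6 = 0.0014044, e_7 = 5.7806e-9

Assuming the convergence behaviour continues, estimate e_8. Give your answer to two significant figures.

First estimate the order: p ≈ ln(e_7/e_6) / ln(e_6/e_5) = ln(5.7806e-9/0.0014044)/ln(0.0014044/0.087634) = ln(4.11606e-06)/ln(0.0160257) ≈ 3.0000.
Then e_8 ≈ e_7·(e_7/e_6)^p = 5.7806e-9·(4.11606e-06)^3.0000 = 5.7806e-9·6.97341e-17 ≈ 4.031e-25.

4.0e-25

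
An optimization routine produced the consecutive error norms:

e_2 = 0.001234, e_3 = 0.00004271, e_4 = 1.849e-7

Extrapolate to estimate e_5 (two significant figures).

2.8e-11

First estimate the order: p ≈ ln(e_4/e_3) / ln(e_3/e_2) = ln(1.849e-7/0.00004271)/ln(0.00004271/0.001234) = ln(0.0043292)/ln(0.034611) ≈ 1.6180.
Then e_5 ≈ e_4·(e_4/e_3)^p = 1.849e-7·(0.0043292)^1.6180 = 1.849e-7·0.000149868 ≈ 2.771e-11.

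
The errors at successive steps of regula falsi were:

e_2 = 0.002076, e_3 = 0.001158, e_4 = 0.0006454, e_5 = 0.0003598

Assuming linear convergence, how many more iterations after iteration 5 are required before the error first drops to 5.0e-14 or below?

Rate ρ ≈ e_5/e_4 = 0.0003598/0.0006454 = 0.5575.
After j more steps, e_{5+j} ≈ 0.0003598·ρ^j; need ρ^j ≤ 5.0e-14/0.0003598 = 1.38966e-10.
j ≥ ln(1.38966e-10)/ln(0.5575) = -22.6968/-0.58429 = 38.845.
So 39 more iterations are needed.

39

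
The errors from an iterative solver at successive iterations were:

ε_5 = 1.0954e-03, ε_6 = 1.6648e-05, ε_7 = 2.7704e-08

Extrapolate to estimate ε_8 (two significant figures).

1.6e-12

First estimate the order: p ≈ ln(ε_7/ε_6) / ln(ε_6/ε_5) = ln(2.7704e-08/1.6648e-05)/ln(1.6648e-05/1.0954e-03) = ln(0.0016641)/ln(0.0151981) ≈ 1.5283.
Then ε_8 ≈ ε_7·(ε_7/ε_6)^p = 2.7704e-08·(0.0016641)^1.5283 = 2.7704e-08·5.66407e-05 ≈ 1.569e-12.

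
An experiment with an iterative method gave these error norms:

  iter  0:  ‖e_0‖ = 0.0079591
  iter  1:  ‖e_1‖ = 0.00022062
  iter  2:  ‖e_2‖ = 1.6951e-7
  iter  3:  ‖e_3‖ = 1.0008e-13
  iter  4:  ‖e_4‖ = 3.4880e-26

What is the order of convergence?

Consecutive ratios: ‖e_4‖/‖e_3‖ = 3.4880e-26/1.0008e-13 = 3.48521e-13, ‖e_3‖/‖e_2‖ = 1.0008e-13/1.6951e-7 = 5.90408e-07.
p ≈ ln(3.48521e-13)/ln(5.90408e-07) = -28.6851/-14.3425 ≈ 2.00.
So the convergence is quadratic (order 2).

2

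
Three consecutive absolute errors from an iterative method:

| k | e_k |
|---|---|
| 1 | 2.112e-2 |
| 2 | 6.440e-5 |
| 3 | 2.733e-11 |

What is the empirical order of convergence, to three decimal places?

2.533

p ≈ ln(e_3/e_2) / ln(e_2/e_1)
  = ln(2.733e-11/6.440e-5) / ln(6.440e-5/2.112e-2)
  = ln(4.24379e-07) / ln(0.00304924)
  = -14.672639 / -5.792863 ≈ 2.532882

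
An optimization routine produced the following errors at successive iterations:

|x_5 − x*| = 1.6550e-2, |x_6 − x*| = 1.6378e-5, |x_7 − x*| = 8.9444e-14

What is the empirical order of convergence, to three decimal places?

p ≈ ln(|x_7 − x*|/|x_6 − x*|) / ln(|x_6 − x*|/|x_5 − x*|)
  = ln(8.9444e-14/1.6378e-5) / ln(1.6378e-5/1.6550e-2)
  = ln(5.46123e-09) / ln(0.000989607)
  = -19.025592 / -6.918203 ≈ 2.750077

2.750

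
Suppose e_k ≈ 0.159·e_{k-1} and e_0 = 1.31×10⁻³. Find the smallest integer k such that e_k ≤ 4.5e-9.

After k steps, e_k ≈ 1.31×10⁻³·0.159^k.
Need 0.159^k ≤ 4.5e-9/1.31×10⁻³ = 3.43511e-06.
k ≥ ln(3.43511e-06)/ln(0.159) = -12.5815/-1.83885 = 6.842.
Smallest integer k = 7.

7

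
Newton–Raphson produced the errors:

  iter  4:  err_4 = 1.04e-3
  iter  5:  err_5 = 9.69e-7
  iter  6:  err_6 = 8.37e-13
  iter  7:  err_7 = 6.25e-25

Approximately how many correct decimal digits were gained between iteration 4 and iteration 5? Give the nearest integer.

Digits gained ≈ log₁₀(err_4/err_5) = log₁₀(1.04e-3/9.69e-7) = log₁₀(1073.27) ≈ 3.031.

3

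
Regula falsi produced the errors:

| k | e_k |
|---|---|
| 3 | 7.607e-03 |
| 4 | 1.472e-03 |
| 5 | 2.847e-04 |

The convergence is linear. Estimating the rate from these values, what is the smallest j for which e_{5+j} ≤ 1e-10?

10

Rate ρ ≈ e_5/e_4 = 2.847e-04/1.472e-03 = 0.1934.
After j more steps, e_{5+j} ≈ 2.847e-04·ρ^j; need ρ^j ≤ 1e-10/2.847e-04 = 3.51247e-07.
j ≥ ln(3.51247e-07)/ln(0.1934) = -14.8618/-1.64299 = 9.046.
So 10 more iterations are needed.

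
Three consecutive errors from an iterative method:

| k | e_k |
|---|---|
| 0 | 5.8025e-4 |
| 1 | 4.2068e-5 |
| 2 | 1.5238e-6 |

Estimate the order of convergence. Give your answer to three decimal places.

1.264

p ≈ ln(e_2/e_1) / ln(e_1/e_0)
  = ln(1.5238e-6/4.2068e-5) / ln(4.2068e-5/5.8025e-4)
  = ln(0.0362223) / ln(0.0724998)
  = -3.318080 / -2.624171 ≈ 1.264430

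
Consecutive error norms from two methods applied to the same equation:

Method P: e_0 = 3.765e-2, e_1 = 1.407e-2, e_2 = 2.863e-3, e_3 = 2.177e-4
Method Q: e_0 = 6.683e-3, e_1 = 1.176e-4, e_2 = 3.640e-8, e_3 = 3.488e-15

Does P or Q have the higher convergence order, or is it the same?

Q

Method P: p ≈ ln(2.177e-4/2.863e-3)/ln(2.863e-3/1.407e-2) ≈ 1.62.
Method Q: p ≈ ln(3.488e-15/3.640e-8)/ln(3.640e-8/1.176e-4) ≈ 2.00.
Method Q has the higher order (≈2.0 vs ≈1.6).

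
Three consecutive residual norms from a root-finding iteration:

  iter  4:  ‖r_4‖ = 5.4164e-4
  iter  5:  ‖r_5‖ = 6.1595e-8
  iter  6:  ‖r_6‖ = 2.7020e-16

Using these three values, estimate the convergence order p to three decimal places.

2.119

p ≈ ln(‖r_6‖/‖r_5‖) / ln(‖r_5‖/‖r_4‖)
  = ln(2.7020e-16/6.1595e-8) / ln(6.1595e-8/5.4164e-4)
  = ln(4.38672e-09) / ln(0.000113719)
  = -19.244684 / -9.081780 ≈ 2.119043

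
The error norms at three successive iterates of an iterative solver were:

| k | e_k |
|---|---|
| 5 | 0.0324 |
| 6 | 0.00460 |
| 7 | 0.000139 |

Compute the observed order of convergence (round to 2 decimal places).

1.79

p ≈ ln(e_7/e_6) / ln(e_6/e_5)
  = ln(0.000139/0.00460) / ln(0.00460/0.0324)
  = ln(0.0302174) / ln(0.141975)
  = -3.49934 / -1.95210 ≈ 1.79260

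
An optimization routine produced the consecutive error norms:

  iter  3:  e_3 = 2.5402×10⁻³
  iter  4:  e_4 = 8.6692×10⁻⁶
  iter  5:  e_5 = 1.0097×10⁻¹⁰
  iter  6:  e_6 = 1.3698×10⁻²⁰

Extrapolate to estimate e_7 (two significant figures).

First estimate the order: p ≈ ln(e_6/e_5) / ln(e_5/e_4) = ln(1.3698×10⁻²⁰/1.0097×10⁻¹⁰)/ln(1.0097×10⁻¹⁰/8.6692×10⁻⁶) = ln(1.35664e-10)/ln(1.1647e-05) ≈ 2.0000.
Then e_7 ≈ e_6·(e_6/e_5)^p = 1.3698×10⁻²⁰·(1.35664e-10)^2.0000 = 1.3698×10⁻²⁰·1.84047e-20 ≈ 2.521e-40.

2.5e-40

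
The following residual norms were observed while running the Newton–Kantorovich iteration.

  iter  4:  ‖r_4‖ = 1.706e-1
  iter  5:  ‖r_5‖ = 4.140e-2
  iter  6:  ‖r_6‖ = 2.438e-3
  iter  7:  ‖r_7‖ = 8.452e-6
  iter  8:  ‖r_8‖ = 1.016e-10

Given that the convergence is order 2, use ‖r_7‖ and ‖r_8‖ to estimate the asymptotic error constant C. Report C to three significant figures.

1.42

C ≈ ‖r_8‖ / ‖r_7‖^2
  = 1.016e-10 / (8.452e-6)^2
  = 1.016e-10 / 7.14363e-11 ≈ 1.4222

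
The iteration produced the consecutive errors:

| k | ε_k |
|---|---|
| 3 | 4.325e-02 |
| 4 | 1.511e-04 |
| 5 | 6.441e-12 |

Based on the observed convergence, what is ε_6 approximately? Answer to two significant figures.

5.0e-34

First estimate the order: p ≈ ln(ε_5/ε_4) / ln(ε_4/ε_3) = ln(6.441e-12/1.511e-04)/ln(1.511e-04/4.325e-02) = ln(4.26274e-08)/ln(0.00349364) ≈ 3.0001.
Then ε_6 ≈ ε_5·(ε_5/ε_4)^p = 6.441e-12·(4.26274e-08)^3.0001 = 6.441e-12·7.73267e-23 ≈ 4.981e-34.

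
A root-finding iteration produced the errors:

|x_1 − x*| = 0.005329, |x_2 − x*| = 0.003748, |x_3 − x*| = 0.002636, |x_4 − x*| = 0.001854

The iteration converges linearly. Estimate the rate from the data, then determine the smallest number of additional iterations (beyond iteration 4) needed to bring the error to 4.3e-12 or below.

57

Rate ρ ≈ |x_4 − x*|/|x_3 − x*| = 0.001854/0.002636 = 0.7033.
After j more steps, |x_{4+j} − x*| ≈ 0.001854·ρ^j; need ρ^j ≤ 4.3e-12/0.001854 = 2.31931e-09.
j ≥ ln(2.31931e-09)/ln(0.7033) = -19.8820/-0.35197 = 56.488.
So 57 more iterations are needed.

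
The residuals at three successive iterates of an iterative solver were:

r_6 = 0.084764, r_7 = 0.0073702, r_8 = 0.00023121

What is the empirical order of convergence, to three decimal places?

p ≈ ln(r_8/r_7) / ln(r_7/r_6)
  = ln(0.00023121/0.0073702) / ln(0.0073702/0.084764)
  = ln(0.0313709) / ln(0.0869496)
  = -3.461875 / -2.442427 ≈ 1.417391

1.417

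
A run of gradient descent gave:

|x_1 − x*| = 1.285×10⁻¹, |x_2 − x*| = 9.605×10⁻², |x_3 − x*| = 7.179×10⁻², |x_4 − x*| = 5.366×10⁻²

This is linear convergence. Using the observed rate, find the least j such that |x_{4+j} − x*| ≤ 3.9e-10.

65

Rate ρ ≈ |x_4 − x*|/|x_3 − x*| = 5.366×10⁻²/7.179×10⁻² = 0.7475.
After j more steps, |x_{4+j} − x*| ≈ 5.366×10⁻²·ρ^j; need ρ^j ≤ 3.9e-10/5.366×10⁻² = 7.26798e-09.
j ≥ ln(7.26798e-09)/ln(0.7475) = -18.7398/-0.29102 = 64.394.
So 65 more iterations are needed.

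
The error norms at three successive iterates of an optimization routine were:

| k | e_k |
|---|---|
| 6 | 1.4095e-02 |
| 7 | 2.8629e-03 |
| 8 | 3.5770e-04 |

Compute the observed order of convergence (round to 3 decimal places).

p ≈ ln(e_8/e_7) / ln(e_7/e_6)
  = ln(3.5770e-04/2.8629e-03) / ln(2.8629e-03/1.4095e-02)
  = ln(0.124943) / ln(0.203115)
  = -2.079898 / -1.593983 ≈ 1.304843

1.305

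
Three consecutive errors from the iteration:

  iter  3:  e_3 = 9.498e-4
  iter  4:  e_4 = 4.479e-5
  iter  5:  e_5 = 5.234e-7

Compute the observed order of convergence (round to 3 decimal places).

1.457

p ≈ ln(e_5/e_4) / ln(e_4/e_3)
  = ln(5.234e-7/4.479e-5) / ln(4.479e-5/9.498e-4)
  = ln(0.0116856) / ln(0.0471573)
  = -4.449398 / -3.054266 ≈ 1.456781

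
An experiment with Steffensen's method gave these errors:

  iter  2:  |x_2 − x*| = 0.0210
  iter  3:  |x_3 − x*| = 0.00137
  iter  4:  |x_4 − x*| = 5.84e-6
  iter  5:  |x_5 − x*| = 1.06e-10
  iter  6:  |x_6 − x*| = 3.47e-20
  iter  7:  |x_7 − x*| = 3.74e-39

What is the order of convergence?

Consecutive ratios: |x_7 − x*|/|x_6 − x*| = 3.74e-39/3.47e-20 = 1.07781e-19, |x_6 − x*|/|x_5 − x*| = 3.47e-20/1.06e-10 = 3.27358e-10.
p ≈ ln(1.07781e-19)/ln(3.27358e-10) = -43.6742/-21.8400 ≈ 2.00.
So the convergence is quadratic (order 2).

2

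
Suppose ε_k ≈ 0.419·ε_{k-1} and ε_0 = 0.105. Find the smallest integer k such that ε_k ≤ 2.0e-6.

13

After k steps, ε_k ≈ 0.105·0.419^k.
Need 0.419^k ≤ 2.0e-6/0.105 = 1.90476e-05.
k ≥ ln(1.90476e-05)/ln(0.419) = -10.8686/-0.86988 = 12.494.
Smallest integer k = 13.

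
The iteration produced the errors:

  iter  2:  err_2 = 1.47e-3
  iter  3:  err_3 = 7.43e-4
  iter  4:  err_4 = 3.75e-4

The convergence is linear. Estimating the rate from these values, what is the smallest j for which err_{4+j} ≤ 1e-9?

Rate ρ ≈ err_4/err_3 = 3.75e-4/7.43e-4 = 0.5047.
After j more steps, err_{4+j} ≈ 3.75e-4·ρ^j; need ρ^j ≤ 1e-9/3.75e-4 = 2.66667e-06.
j ≥ ln(2.66667e-06)/ln(0.5047) = -12.8347/-0.68379 = 18.770.
So 19 more iterations are needed.

19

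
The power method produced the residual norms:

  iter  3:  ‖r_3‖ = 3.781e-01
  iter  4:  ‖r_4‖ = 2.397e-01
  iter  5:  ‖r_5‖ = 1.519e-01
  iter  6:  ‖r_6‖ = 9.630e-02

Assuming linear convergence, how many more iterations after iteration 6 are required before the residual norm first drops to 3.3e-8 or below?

Rate ρ ≈ ‖r_6‖/‖r_5‖ = 9.630e-02/1.519e-01 = 0.6340.
After j more steps, ‖r_{6+j}‖ ≈ 9.630e-02·ρ^j; need ρ^j ≤ 3.3e-8/9.630e-02 = 3.42679e-07.
j ≥ ln(3.42679e-07)/ln(0.6340) = -14.8865/-0.45571 = 32.667.
So 33 more iterations are needed.

33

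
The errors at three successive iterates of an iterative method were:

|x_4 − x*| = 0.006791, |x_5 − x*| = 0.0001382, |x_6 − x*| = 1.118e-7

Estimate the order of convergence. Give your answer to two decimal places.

p ≈ ln(|x_6 − x*|/|x_5 − x*|) / ln(|x_5 − x*|/|x_4 − x*|)
  = ln(1.118e-7/0.0001382) / ln(0.0001382/0.006791)
  = ln(0.000808973) / ln(0.0203505)
  = -7.11975 / -3.89465 ≈ 1.82808

1.83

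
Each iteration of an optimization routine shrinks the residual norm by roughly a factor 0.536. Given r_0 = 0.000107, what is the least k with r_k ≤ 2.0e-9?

After k steps, r_k ≈ 0.000107·0.536^k.
Need 0.536^k ≤ 2.0e-9/0.000107 = 1.86916e-05.
k ≥ ln(1.86916e-05)/ln(0.536) = -10.8874/-0.62362 = 17.458.
Smallest integer k = 18.

18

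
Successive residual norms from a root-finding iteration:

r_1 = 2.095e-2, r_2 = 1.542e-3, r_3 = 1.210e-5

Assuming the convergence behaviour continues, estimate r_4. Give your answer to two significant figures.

1.5e-9

First estimate the order: p ≈ ln(r_3/r_2) / ln(r_2/r_1) = ln(1.210e-5/1.542e-3)/ln(1.542e-3/2.095e-2) = ln(0.00784695)/ln(0.0736038) ≈ 1.8580.
Then r_4 ≈ r_3·(r_3/r_2)^p = 1.210e-5·(0.00784695)^1.8580 = 1.210e-5·0.000122562 ≈ 1.483e-09.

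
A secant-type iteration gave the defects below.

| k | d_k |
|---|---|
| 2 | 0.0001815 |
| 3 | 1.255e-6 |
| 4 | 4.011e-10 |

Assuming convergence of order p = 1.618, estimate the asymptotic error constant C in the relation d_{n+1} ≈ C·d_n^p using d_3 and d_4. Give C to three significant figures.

1.42

C ≈ d_4 / d_3^1.618
  = 4.011e-10 / (1.255e-6)^1.618
  = 4.011e-10 / 2.82882e-10 ≈ 1.4179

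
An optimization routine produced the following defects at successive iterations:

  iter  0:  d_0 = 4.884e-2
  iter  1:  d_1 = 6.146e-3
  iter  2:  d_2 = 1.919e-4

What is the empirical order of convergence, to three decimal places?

1.672

p ≈ ln(d_2/d_1) / ln(d_1/d_0)
  = ln(1.919e-4/6.146e-3) / ln(6.146e-3/4.884e-2)
  = ln(0.0312236) / ln(0.125839)
  = -3.466581 / -2.072752 ≈ 1.672453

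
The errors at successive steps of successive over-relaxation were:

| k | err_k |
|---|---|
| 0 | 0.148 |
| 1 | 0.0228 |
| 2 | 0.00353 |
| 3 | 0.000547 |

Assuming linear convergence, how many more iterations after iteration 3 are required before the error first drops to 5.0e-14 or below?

13

Rate ρ ≈ err_3/err_2 = 0.000547/0.00353 = 0.1550.
After j more steps, err_{3+j} ≈ 0.000547·ρ^j; need ρ^j ≤ 5.0e-14/0.000547 = 9.14077e-11.
j ≥ ln(9.14077e-11)/ln(0.1550) = -23.1157/-1.86433 = 12.399.
So 13 more iterations are needed.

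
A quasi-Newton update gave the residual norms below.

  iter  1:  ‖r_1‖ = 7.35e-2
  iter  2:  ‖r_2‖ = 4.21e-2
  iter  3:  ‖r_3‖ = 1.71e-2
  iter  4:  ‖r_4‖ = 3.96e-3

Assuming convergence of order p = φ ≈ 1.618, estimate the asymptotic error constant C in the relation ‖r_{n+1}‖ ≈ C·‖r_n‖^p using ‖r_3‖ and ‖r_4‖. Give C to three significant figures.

C ≈ ‖r_4‖ / ‖r_3‖^1.618
  = 3.96e-3 / (1.71e-2)^1.618
  = 3.96e-3 / 0.00138353 ≈ 2.8622

2.86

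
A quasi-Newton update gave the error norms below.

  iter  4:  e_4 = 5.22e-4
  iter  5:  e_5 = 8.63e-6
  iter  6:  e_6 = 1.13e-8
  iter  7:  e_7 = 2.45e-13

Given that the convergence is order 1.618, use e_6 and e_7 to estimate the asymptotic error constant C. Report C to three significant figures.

C ≈ e_7 / e_6^1.618
  = 2.45e-13 / (1.13e-8)^1.618
  = 2.45e-13 / 1.38638e-13 ≈ 1.7672

1.77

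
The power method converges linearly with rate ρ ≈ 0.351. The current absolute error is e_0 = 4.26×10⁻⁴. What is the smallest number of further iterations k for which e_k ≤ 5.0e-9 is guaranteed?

After k steps, e_k ≈ 4.26×10⁻⁴·0.351^k.
Need 0.351^k ≤ 5.0e-9/4.26×10⁻⁴ = 1.17371e-05.
k ≥ ln(1.17371e-05)/ln(0.351) = -11.3528/-1.04697 = 10.843.
Smallest integer k = 11.

11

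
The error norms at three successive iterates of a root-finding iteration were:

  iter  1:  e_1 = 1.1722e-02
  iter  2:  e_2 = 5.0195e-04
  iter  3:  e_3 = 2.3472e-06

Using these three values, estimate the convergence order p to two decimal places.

p ≈ ln(e_3/e_2) / ln(e_2/e_1)
  = ln(2.3472e-06/5.0195e-04) / ln(5.0195e-04/1.1722e-02)
  = ln(0.00467616) / ln(0.0428212)
  = -5.36528 / -3.15072 ≈ 1.70287

1.70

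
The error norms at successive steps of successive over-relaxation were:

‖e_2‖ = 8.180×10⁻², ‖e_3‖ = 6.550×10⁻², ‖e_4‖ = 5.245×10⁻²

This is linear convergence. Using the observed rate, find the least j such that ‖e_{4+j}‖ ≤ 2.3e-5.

35

Rate ρ ≈ ‖e_4‖/‖e_3‖ = 5.245×10⁻²/6.550×10⁻² = 0.8008.
After j more steps, ‖e_{4+j}‖ ≈ 5.245×10⁻²·ρ^j; need ρ^j ≤ 2.3e-5/5.245×10⁻² = 0.000438513.
j ≥ ln(0.000438513)/ln(0.8008) = -7.7321/-0.22214 = 34.807.
So 35 more iterations are needed.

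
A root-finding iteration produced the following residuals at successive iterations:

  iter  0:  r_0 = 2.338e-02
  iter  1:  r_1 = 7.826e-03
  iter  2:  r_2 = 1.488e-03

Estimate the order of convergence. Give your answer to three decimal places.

1.517

p ≈ ln(r_2/r_1) / ln(r_1/r_0)
  = ln(1.488e-03/7.826e-03) / ln(7.826e-03/2.338e-02)
  = ln(0.190135) / ln(0.334731)
  = -1.660021 / -1.094428 ≈ 1.516793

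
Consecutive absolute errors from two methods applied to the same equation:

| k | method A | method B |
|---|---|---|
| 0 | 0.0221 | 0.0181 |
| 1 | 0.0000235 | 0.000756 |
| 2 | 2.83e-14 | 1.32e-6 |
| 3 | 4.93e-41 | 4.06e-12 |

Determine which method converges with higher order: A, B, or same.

Method A: p ≈ ln(4.93e-41/2.83e-14)/ln(2.83e-14/0.0000235) ≈ 3.00.
Method B: p ≈ ln(4.06e-12/1.32e-6)/ln(1.32e-6/0.000756) ≈ 2.00.
Method A has the higher order (≈3.0 vs ≈2.0).

A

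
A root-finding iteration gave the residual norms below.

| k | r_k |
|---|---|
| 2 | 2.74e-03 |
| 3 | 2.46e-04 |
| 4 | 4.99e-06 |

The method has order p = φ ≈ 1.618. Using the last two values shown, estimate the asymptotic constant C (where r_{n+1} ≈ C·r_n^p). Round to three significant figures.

C ≈ r_4 / r_3^1.618
  = 4.99e-06 / (2.46e-04)^1.618
  = 4.99e-06 / 1.44721e-06 ≈ 3.448

3.45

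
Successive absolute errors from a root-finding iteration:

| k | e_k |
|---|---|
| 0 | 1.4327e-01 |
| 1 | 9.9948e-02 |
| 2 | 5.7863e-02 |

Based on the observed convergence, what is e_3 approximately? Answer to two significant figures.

2.5e-2

First estimate the order: p ≈ ln(e_2/e_1) / ln(e_1/e_0) = ln(5.7863e-02/9.9948e-02)/ln(9.9948e-02/1.4327e-01) = ln(0.578931)/ln(0.69762) ≈ 1.5179.
Then e_3 ≈ e_2·(e_2/e_1)^p = 5.7863e-02·(0.578931)^1.5179 = 5.7863e-02·0.436206 ≈ 0.02524.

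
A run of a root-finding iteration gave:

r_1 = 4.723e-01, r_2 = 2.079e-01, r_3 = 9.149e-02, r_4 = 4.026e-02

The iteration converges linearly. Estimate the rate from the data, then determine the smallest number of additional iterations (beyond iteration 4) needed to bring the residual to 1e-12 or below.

Rate ρ ≈ r_4/r_3 = 4.026e-02/9.149e-02 = 0.4400.
After j more steps, r_{4+j} ≈ 4.026e-02·ρ^j; need ρ^j ≤ 1e-12/4.026e-02 = 2.48385e-11.
j ≥ ln(2.48385e-11)/ln(0.4400) = -24.4186/-0.82098 = 29.743.
So 30 more iterations are needed.

30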